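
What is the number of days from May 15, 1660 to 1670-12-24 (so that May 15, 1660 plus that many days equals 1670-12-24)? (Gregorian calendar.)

May 15, 1660 → May 15, 1661: 365 days.
May 15, 1661 → May 15, 1662: 365 days.
May 15, 1662 → May 15, 1663: 365 days.
May 15, 1663 → May 15, 1664: 366 days (Feb 29, 1664 is in that span).
May 15, 1664 → May 15, 1665: 365 days.
May 15, 1665 → May 15, 1666: 365 days.
May 15, 1666 → May 15, 1667: 365 days.
May 15, 1667 → May 15, 1668: 366 days (Feb 29, 1668 is in that span).
May 15, 1668 → May 15, 1669: 365 days.
May 15, 1669 → May 15, 1670: 365 days.
May 15, 1670 → Jun 15, 1670: 31 days (May has 31).
Jun 15, 1670 → Jul 15, 1670: 30 days (June has 30).
Jul 15, 1670 → Aug 15, 1670: 31 days (July has 31).
Aug 15, 1670 → Sep 15, 1670: 31 days (August has 31).
Sep 15, 1670 → Oct 15, 1670: 30 days (September has 30).
Oct 15, 1670 → Nov 15, 1670: 31 days (October has 31).
Nov 15, 1670 → Dec 15, 1670: 30 days (November has 30).
Dec 15, 1670 → Dec 24, 1670: 9 days.
Total: 3875 days.

3875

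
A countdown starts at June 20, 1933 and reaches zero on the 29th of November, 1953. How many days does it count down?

7467

Jun 20, 1933 → Jun 20, 1934: 365 days.
Jun 20, 1934 → Jun 20, 1935: 365 days.
Jun 20, 1935 → Jun 20, 1936: 366 days (Feb 29, 1936 is in that span).
Jun 20, 1936 → Jun 20, 1937: 365 days.
Jun 20, 1937 → Jun 20, 1938: 365 days.
Jun 20, 1938 → Jun 20, 1939: 365 days.
Jun 20, 1939 → Jun 20, 1940: 366 days (Feb 29, 1940 is in that span).
Jun 20, 1940 → Jun 20, 1941: 365 days.
Jun 20, 1941 → Jun 20, 1942: 365 days.
Jun 20, 1942 → Jun 20, 1943: 365 days.
Jun 20, 1943 → Jun 20, 1944: 366 days (Feb 29, 1944 is in that span).
Jun 20, 1944 → Jun 20, 1945: 365 days.
Jun 20, 1945 → Jun 20, 1946: 365 days.
Jun 20, 1946 → Jun 20, 1947: 365 days.
Jun 20, 1947 → Jun 20, 1948: 366 days (Feb 29, 1948 is in that span).
Jun 20, 1948 → Jun 20, 1949: 365 days.
Jun 20, 1949 → Jun 20, 1950: 365 days.
Jun 20, 1950 → Jun 20, 1951: 365 days.
Jun 20, 1951 → Jun 20, 1952: 366 days (Feb 29, 1952 is in that span).
Jun 20, 1952 → Jun 20, 1953: 365 days.
Jun 20, 1953 → Jul 20, 1953: 30 days (June has 30).
Jul 20, 1953 → Aug 20, 1953: 31 days (July has 31).
Aug 20, 1953 → Sep 20, 1953: 31 days (August has 31).
Sep 20, 1953 → Oct 20, 1953: 30 days (September has 30).
Oct 20, 1953 → Nov 20, 1953: 31 days (October has 31).
Nov 20, 1953 → Nov 29, 1953: 9 days.
Total: 7467 days.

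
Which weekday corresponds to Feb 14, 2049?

Sunday

January 1, 2049 is a Friday.
Jan 1, 2049 → Feb 1, 2049: 31 days (January has 31).
Feb 1, 2049 → Feb 14, 2049: 13 days.
Total: 44 days.
44 mod 7 = 2, so Friday + 2 = Sunday.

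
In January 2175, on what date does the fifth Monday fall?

January 1, 2175 is a Sunday.
The first Monday is therefore January 2 (1 days later).
The fifth Monday is 2 + 4×7 = January 30.

January 30, 2175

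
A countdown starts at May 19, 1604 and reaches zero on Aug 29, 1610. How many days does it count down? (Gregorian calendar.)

May 19, 1604 → May 19, 1605: 365 days.
May 19, 1605 → May 19, 1606: 365 days.
May 19, 1606 → May 19, 1607: 365 days.
May 19, 1607 → May 19, 1608: 366 days (Feb 29, 1608 is in that span).
May 19, 1608 → May 19, 1609: 365 days.
May 19, 1609 → May 19, 1610: 365 days.
May 19, 1610 → Jun 19, 1610: 31 days (May has 31).
Jun 19, 1610 → Jul 19, 1610: 30 days (June has 30).
Jul 19, 1610 → Aug 19, 1610: 31 days (July has 31).
Aug 19, 1610 → Aug 29, 1610: 10 days.
Total: 2293 days.

2293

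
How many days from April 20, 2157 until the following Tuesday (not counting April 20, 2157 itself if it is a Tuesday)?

6

Apr 20, 2157 is a Wednesday.
From Wednesday to the next Tuesday is 6 days.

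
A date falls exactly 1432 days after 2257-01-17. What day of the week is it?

Wednesday

First find the weekday of Jan 17, 2257. Doomsday rule: the anchor day for the 2200s is Friday. For year 57: 57÷12 = 4 r 9, and 9÷4 = 2, so 4+9+2 = 15.
Friday + 15 ≡ Saturday — that's 2257's doomsday.
In January the doomsday date is Jan 3 (2257 is not a leap year).
Jan 17 is 14 days after Jan 3; 14 mod 7 = 0, so Saturday + 0 = Saturday.
1432 mod 7 = 4, so 1432 days after a Saturday is Saturday + 4 = Wednesday.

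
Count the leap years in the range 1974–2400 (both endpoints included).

104

Multiples of 4 in [1974,2400]: 107.
Of those, multiples of 100: 5 (not leap unless ÷400).
Multiples of 400: 2.
Leap years = 107 − 5 + 2 = 104.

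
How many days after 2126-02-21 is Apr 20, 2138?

Feb 21, 2126 → Feb 21, 2127: 365 days.
Feb 21, 2127 → Feb 21, 2128: 365 days.
Feb 21, 2128 → Feb 21, 2129: 366 days (Feb 29, 2128 is in that span).
Feb 21, 2129 → Feb 21, 2130: 365 days.
Feb 21, 2130 → Feb 21, 2131: 365 days.
Feb 21, 2131 → Feb 21, 2132: 365 days.
Feb 21, 2132 → Feb 21, 2133: 366 days (Feb 29, 2132 is in that span).
Feb 21, 2133 → Feb 21, 2134: 365 days.
Feb 21, 2134 → Feb 21, 2135: 365 days.
Feb 21, 2135 → Feb 21, 2136: 365 days.
Feb 21, 2136 → Feb 21, 2137: 366 days (Feb 29, 2136 is in that span).
Feb 21, 2137 → Feb 21, 2138: 365 days.
Feb 21, 2138 → Mar 21, 2138: 28 days (February has 28).
Mar 21, 2138 → Apr 20, 2138: 30 days.
Total: 4441 days.

4441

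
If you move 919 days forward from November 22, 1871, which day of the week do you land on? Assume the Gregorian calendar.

First find the weekday of Nov 22, 1871. Doomsday rule: the anchor day for the 1800s is Friday. For year 71: 71÷12 = 5 r 11, and 11÷4 = 2, so 5+11+2 = 18.
Friday + 18 ≡ Tuesday — that's 1871's doomsday.
In November the doomsday date is Nov 7.
Nov 22 is 15 days after Nov 7; 15 mod 7 = 1, so Tuesday + 1 = Wednesday.
919 mod 7 = 2, so 919 days after a Wednesday is Wednesday + 2 = Friday.

Friday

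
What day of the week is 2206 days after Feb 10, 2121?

First find the weekday of Feb 10, 2121. Doomsday rule: the anchor day for the 2100s is Sunday. For year 21: 21÷12 = 1 r 9, and 9÷4 = 2, so 1+9+2 = 12.
Sunday + 12 ≡ Friday — that's 2121's doomsday.
In February the doomsday date is Feb 28 (2121 is not a leap year).
Feb 10 is 18 days before Feb 28; 18 mod 7 = 4, so Friday − 4 = Monday.
2206 mod 7 = 1, so 2206 days after a Monday is Monday + 1 = Tuesday.

Tuesday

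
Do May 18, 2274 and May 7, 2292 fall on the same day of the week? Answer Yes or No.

No

From May 18, 2274 to May 7, 2292 is 6564 days.
6564 mod 7 = 5, so they are different weekdays.
(May 18, 2274 is a Monday; May 7, 2292 is a Saturday.)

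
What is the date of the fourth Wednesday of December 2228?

December 24, 2228

December 1, 2228 is a Monday.
The first Wednesday is therefore December 3 (2 days later).
The fourth Wednesday is 3 + 3×7 = December 24.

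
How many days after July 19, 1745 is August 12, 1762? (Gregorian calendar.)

Jul 19, 1745 → Jul 19, 1746: 365 days.
Jul 19, 1746 → Jul 19, 1747: 365 days.
Jul 19, 1747 → Jul 19, 1748: 366 days (Feb 29, 1748 is in that span).
Jul 19, 1748 → Jul 19, 1749: 365 days.
Jul 19, 1749 → Jul 19, 1750: 365 days.
Jul 19, 1750 → Jul 19, 1751: 365 days.
Jul 19, 1751 → Jul 19, 1752: 366 days (Feb 29, 1752 is in that span).
Jul 19, 1752 → Jul 19, 1753: 365 days.
Jul 19, 1753 → Jul 19, 1754: 365 days.
Jul 19, 1754 → Jul 19, 1755: 365 days.
Jul 19, 1755 → Jul 19, 1756: 366 days (Feb 29, 1756 is in that span).
Jul 19, 1756 → Jul 19, 1757: 365 days.
Jul 19, 1757 → Jul 19, 1758: 365 days.
Jul 19, 1758 → Jul 19, 1759: 365 days.
Jul 19, 1759 → Jul 19, 1760: 366 days (Feb 29, 1760 is in that span).
Jul 19, 1760 → Jul 19, 1761: 365 days.
Jul 19, 1761 → Aug 19, 1761: 31 days (July has 31).
Aug 19, 1761 → Sep 19, 1761: 31 days (August has 31).
Sep 19, 1761 → Oct 19, 1761: 30 days (September has 30).
Oct 19, 1761 → Nov 19, 1761: 31 days (October has 31).
Nov 19, 1761 → Dec 19, 1761: 30 days (November has 30).
Dec 19, 1761 → Jan 19, 1762: 31 days (December has 31).
Jan 19, 1762 → Feb 19, 1762: 31 days (January has 31).
Feb 19, 1762 → Mar 19, 1762: 28 days (February has 28).
Mar 19, 1762 → Apr 19, 1762: 31 days (March has 31).
Apr 19, 1762 → May 19, 1762: 30 days (April has 30).
May 19, 1762 → Jun 19, 1762: 31 days (May has 31).
Jun 19, 1762 → Jul 19, 1762: 30 days (June has 30).
Jul 19, 1762 → Aug 12, 1762: 24 days.
Total: 6233 days.

6233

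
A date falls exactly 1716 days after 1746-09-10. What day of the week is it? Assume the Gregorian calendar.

Sep 10, 1746 is a Saturday.
1716 mod 7 = 1, so 1716 days after a Saturday is Saturday + 1 = Sunday.

Sunday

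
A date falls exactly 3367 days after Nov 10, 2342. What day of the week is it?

Tuesday

First find the weekday of Nov 10, 2342. Doomsday rule: the anchor day for the 2300s is Wednesday. For year 42: 42÷12 = 3 r 6, and 6÷4 = 1, so 3+6+1 = 10.
Wednesday + 10 ≡ Saturday — that's 2342's doomsday.
In November the doomsday date is Nov 7.
Nov 10 is 3 days after Nov 7; 3 mod 7 = 3, so Saturday + 3 = Tuesday.
3367 mod 7 = 0, so 3367 days after a Tuesday is Tuesday + 0 = Tuesday.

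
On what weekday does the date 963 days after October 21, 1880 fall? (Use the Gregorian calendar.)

Monday

Oct 21, 1880 is a Thursday.
963 mod 7 = 4, so 963 days after a Thursday is Thursday + 4 = Monday.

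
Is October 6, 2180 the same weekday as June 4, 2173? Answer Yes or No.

Yes

From Jun 4, 2173 to Oct 6, 2180 is 2681 days.
2681 mod 7 = 0, so they are the same weekday.
(Jun 4, 2173 is a Friday; Oct 6, 2180 is a Friday.)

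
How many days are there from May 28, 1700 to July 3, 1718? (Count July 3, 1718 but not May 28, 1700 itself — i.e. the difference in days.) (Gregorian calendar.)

May 28, 1700 → May 28, 1701: 365 days.
May 28, 1701 → May 28, 1702: 365 days.
May 28, 1702 → May 28, 1703: 365 days.
May 28, 1703 → May 28, 1704: 366 days (Feb 29, 1704 is in that span).
May 28, 1704 → May 28, 1705: 365 days.
May 28, 1705 → May 28, 1706: 365 days.
May 28, 1706 → May 28, 1707: 365 days.
May 28, 1707 → May 28, 1708: 366 days (Feb 29, 1708 is in that span).
May 28, 1708 → May 28, 1709: 365 days.
May 28, 1709 → May 28, 1710: 365 days.
May 28, 1710 → May 28, 1711: 365 days.
May 28, 1711 → May 28, 1712: 366 days (Feb 29, 1712 is in that span).
May 28, 1712 → May 28, 1713: 365 days.
May 28, 1713 → May 28, 1714: 365 days.
May 28, 1714 → May 28, 1715: 365 days.
May 28, 1715 → May 28, 1716: 366 days (Feb 29, 1716 is in that span).
May 28, 1716 → May 28, 1717: 365 days.
May 28, 1717 → May 28, 1718: 365 days.
May 28, 1718 → Jun 28, 1718: 31 days (May has 31).
Jun 28, 1718 → Jul 3, 1718: 5 days.
Total: 6610 days.

6610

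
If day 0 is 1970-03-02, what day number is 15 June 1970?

Mar 2, 1970 → Apr 2, 1970: 31 days (March has 31).
Apr 2, 1970 → May 2, 1970: 30 days (April has 30).
May 2, 1970 → Jun 2, 1970: 31 days (May has 31).
Jun 2, 1970 → Jun 15, 1970: 13 days.
Total: 105 days.

105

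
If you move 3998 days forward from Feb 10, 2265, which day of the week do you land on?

Saturday

First find the weekday of Feb 10, 2265. Doomsday rule: the anchor day for the 2200s is Friday. For year 65: 65÷12 = 5 r 5, and 5÷4 = 1, so 5+5+1 = 11.
Friday + 11 ≡ Tuesday — that's 2265's doomsday.
In February the doomsday date is Feb 28 (2265 is not a leap year).
Feb 10 is 18 days before Feb 28; 18 mod 7 = 4, so Tuesday − 4 = Friday.
3998 mod 7 = 1, so 3998 days after a Friday is Friday + 1 = Saturday.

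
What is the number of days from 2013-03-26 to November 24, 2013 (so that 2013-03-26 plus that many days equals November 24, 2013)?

243

Mar 26, 2013 → Apr 26, 2013: 31 days (March has 31).
Apr 26, 2013 → May 26, 2013: 30 days (April has 30).
May 26, 2013 → Jun 26, 2013: 31 days (May has 31).
Jun 26, 2013 → Jul 26, 2013: 30 days (June has 30).
Jul 26, 2013 → Aug 26, 2013: 31 days (July has 31).
Aug 26, 2013 → Sep 26, 2013: 31 days (August has 31).
Sep 26, 2013 → Oct 26, 2013: 30 days (September has 30).
Oct 26, 2013 → Nov 24, 2013: 29 days.
Total: 243 days.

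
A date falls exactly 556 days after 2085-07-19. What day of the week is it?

Sunday

Jul 19, 2085 is a Thursday.
556 mod 7 = 3, so 556 days after a Thursday is Thursday + 3 = Sunday.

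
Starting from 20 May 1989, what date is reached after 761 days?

June 20, 1991

+365 (one year) → May 20, 1990 (396 left).
May has 31 days: +12 → Jun 1, 1990 (384 left).
Jun has 30 days: +30 → Jul 1, 1990 (354 left).
Jul has 31 days: +31 → Aug 1, 1990 (323 left).
Aug has 31 days: +31 → Sep 1, 1990 (292 left).
Sep has 30 days: +30 → Oct 1, 1990 (262 left).
Oct has 31 days: +31 → Nov 1, 1990 (231 left).
Nov has 30 days: +30 → Dec 1, 1990 (201 left).
Dec has 31 days: +31 → Jan 1, 1991 (170 left).
Jan has 31 days: +31 → Feb 1, 1991 (139 left).
Feb has 28 days: +28 → Mar 1, 1991 (111 left).
Mar has 31 days: +31 → Apr 1, 1991 (80 left).
Apr has 30 days: +30 → May 1, 1991 (50 left).
May has 31 days: +31 → Jun 1, 1991 (19 left).
+19 → Jun 20, 1991.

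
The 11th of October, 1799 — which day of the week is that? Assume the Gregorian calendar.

Doomsday rule: the anchor day for the 1700s is Sunday. For year 99: 99÷12 = 8 r 3, and 3÷4 = 0, so 8+3+0 = 11.
Sunday + 11 ≡ Thursday — that's 1799's doomsday.
In October the doomsday date is Oct 10.
Oct 11 is 1 day after Oct 10; 1 mod 7 = 1, so Thursday + 1 = Friday.

Friday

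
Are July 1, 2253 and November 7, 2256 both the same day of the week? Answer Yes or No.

Yes

From Jul 1, 2253 to Nov 7, 2256 is 1225 days.
1225 mod 7 = 0, so they are the same weekday.
(Jul 1, 2253 is a Friday; Nov 7, 2256 is a Friday.)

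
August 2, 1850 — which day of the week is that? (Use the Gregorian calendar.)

Doomsday rule: the anchor day for the 1800s is Friday. For year 50: 50÷12 = 4 r 2, and 2÷4 = 0, so 4+2+0 = 6.
Friday + 6 ≡ Thursday — that's 1850's doomsday.
In August the doomsday date is Aug 8.
Aug 2 is 6 days before Aug 8; 6 mod 7 = 6, so Thursday − 6 = Friday.

Friday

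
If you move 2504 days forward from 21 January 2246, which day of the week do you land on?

First find the weekday of Jan 21, 2246. Doomsday rule: the anchor day for the 2200s is Friday. For year 46: 46÷12 = 3 r 10, and 10÷4 = 2, so 3+10+2 = 15.
Friday + 15 ≡ Saturday — that's 2246's doomsday.
In January the doomsday date is Jan 3 (2246 is not a leap year).
Jan 21 is 18 days after Jan 3; 18 mod 7 = 4, so Saturday + 4 = Wednesday.
2504 mod 7 = 5, so 2504 days after a Wednesday is Wednesday + 5 = Monday.

Monday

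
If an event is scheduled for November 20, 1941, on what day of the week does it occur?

Thursday

January 1, 1941 is a Wednesday.
Jan 1, 1941 → Feb 1, 1941: 31 days (January has 31).
Feb 1, 1941 → Mar 1, 1941: 28 days (February has 28).
Mar 1, 1941 → Apr 1, 1941: 31 days (March has 31).
Apr 1, 1941 → May 1, 1941: 30 days (April has 30).
May 1, 1941 → Jun 1, 1941: 31 days (May has 31).
Jun 1, 1941 → Jul 1, 1941: 30 days (June has 30).
Jul 1, 1941 → Aug 1, 1941: 31 days (July has 31).
Aug 1, 1941 → Sep 1, 1941: 31 days (August has 31).
Sep 1, 1941 → Oct 1, 1941: 30 days (September has 30).
Oct 1, 1941 → Nov 1, 1941: 31 days (October has 31).
Nov 1, 1941 → Nov 20, 1941: 19 days.
Total: 323 days.
323 mod 7 = 1, so Wednesday + 1 = Thursday.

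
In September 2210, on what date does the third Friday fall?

September 21, 2210

September 1, 2210 is a Saturday.
The first Friday is therefore September 7 (6 days later).
The third Friday is 7 + 2×7 = September 21.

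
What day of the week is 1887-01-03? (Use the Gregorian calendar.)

Doomsday rule: the anchor day for the 1800s is Friday. For year 87: 87÷12 = 7 r 3, and 3÷4 = 0, so 7+3+0 = 10.
Friday + 10 ≡ Monday — that's 1887's doomsday.
In January the doomsday date is Jan 3 (1887 is not a leap year).
Jan 3 is the doomsday itself: Monday.

Monday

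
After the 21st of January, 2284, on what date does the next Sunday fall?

January 27, 2284

Jan 21, 2284 is a Monday.
From Monday to the next Sunday is 6 days.
Jan 21, 2284 + 6 = Jan 27, 2284.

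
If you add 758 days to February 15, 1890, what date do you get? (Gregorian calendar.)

+365 (one year) → Feb 15, 1891 (393 left).
Feb has 28 days: +14 → Mar 1, 1891 (379 left).
Mar has 31 days: +31 → Apr 1, 1891 (348 left).
Apr has 30 days: +30 → May 1, 1891 (318 left).
May has 31 days: +31 → Jun 1, 1891 (287 left).
Jun has 30 days: +30 → Jul 1, 1891 (257 left).
Jul has 31 days: +31 → Aug 1, 1891 (226 left).
Aug has 31 days: +31 → Sep 1, 1891 (195 left).
Sep has 30 days: +30 → Oct 1, 1891 (165 left).
Oct has 31 days: +31 → Nov 1, 1891 (134 left).
Nov has 30 days: +30 → Dec 1, 1891 (104 left).
Dec has 31 days: +31 → Jan 1, 1892 (73 left).
Jan has 31 days: +31 → Feb 1, 1892 (42 left).
Feb has 29 days: +29 → Mar 1, 1892 (13 left).
+13 → Mar 14, 1892.

March 14, 1892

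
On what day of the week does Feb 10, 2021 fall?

January 1, 2021 is a Friday.
Jan 1, 2021 → Feb 1, 2021: 31 days (January has 31).
Feb 1, 2021 → Feb 10, 2021: 9 days.
Total: 40 days.
40 mod 7 = 5, so Friday + 5 = Wednesday.

Wednesday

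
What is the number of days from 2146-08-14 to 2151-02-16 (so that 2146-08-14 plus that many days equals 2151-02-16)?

Aug 14, 2146 → Aug 14, 2147: 365 days.
Aug 14, 2147 → Aug 14, 2148: 366 days (Feb 29, 2148 is in that span).
Aug 14, 2148 → Aug 14, 2149: 365 days.
Aug 14, 2149 → Aug 14, 2150: 365 days.
Aug 14, 2150 → Sep 14, 2150: 31 days (August has 31).
Sep 14, 2150 → Oct 14, 2150: 30 days (September has 30).
Oct 14, 2150 → Nov 14, 2150: 31 days (October has 31).
Nov 14, 2150 → Dec 14, 2150: 30 days (November has 30).
Dec 14, 2150 → Jan 14, 2151: 31 days (December has 31).
Jan 14, 2151 → Feb 14, 2151: 31 days (January has 31).
Feb 14, 2151 → Feb 16, 2151: 2 days.
Total: 1647 days.

1647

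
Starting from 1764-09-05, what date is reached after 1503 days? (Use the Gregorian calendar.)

October 17, 1768

+365 (one year) → Sep 5, 1765 (1138 left).
+365 (one year) → Sep 5, 1766 (773 left).
+365 (one year) → Sep 5, 1767 (408 left).
+366 (one year; includes Feb 29, 1768) → Sep 5, 1768 (42 left).
Sep has 30 days: +26 → Oct 1, 1768 (16 left).
+16 → Oct 17, 1768.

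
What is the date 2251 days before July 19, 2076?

−366 (one year; includes Feb 29, 2076) → Jul 19, 2075 (1885 left).
−365 (one year) → Jul 19, 2074 (1520 left).
−365 (one year) → Jul 19, 2073 (1155 left).
−365 (one year) → Jul 19, 2072 (790 left).
−366 (one year; includes Feb 29, 2072) → Jul 19, 2071 (424 left).
−365 (one year) → Jul 19, 2070 (59 left).
−19 → Jun 30, 2070 (end of Jun, 30 days; 40 left).
−30 → May 31, 2070 (end of May, 31 days; 10 left).
−10 → May 21, 2070.

May 21, 2070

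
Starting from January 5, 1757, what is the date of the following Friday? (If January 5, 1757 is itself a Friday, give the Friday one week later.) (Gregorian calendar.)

Jan 5, 1757 is a Wednesday.
From Wednesday to the next Friday is 2 days.
Jan 5, 1757 + 2 = Jan 7, 1757.

January 7, 1757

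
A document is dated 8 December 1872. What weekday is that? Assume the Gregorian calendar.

Doomsday rule: the anchor day for the 1800s is Friday. For year 72: 72÷12 = 6 r 0, and 0÷4 = 0, so 6+0+0 = 6.
Friday + 6 ≡ Thursday — that's 1872's doomsday.
In December the doomsday date is Dec 12.
Dec 8 is 4 days before Dec 12; 4 mod 7 = 4, so Thursday − 4 = Sunday.

Sunday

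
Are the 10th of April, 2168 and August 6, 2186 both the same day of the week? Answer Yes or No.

Yes

From Apr 10, 2168 to Aug 6, 2186 is 6692 days.
6692 mod 7 = 0, so they are the same weekday.
(Apr 10, 2168 is a Sunday; Aug 6, 2186 is a Sunday.)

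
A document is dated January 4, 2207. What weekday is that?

January 1, 2207 is a Thursday.
Jan 1, 2207 → Jan 4, 2207: 3 days.
Total: 3 days.
3 mod 7 = 3, so Thursday + 3 = Sunday.

Sunday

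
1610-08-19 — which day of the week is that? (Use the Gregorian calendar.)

Doomsday rule: the anchor day for the 1600s is Tuesday. For year 10: 10÷12 = 0 r 10, and 10÷4 = 2, so 0+10+2 = 12.
Tuesday + 12 ≡ Sunday — that's 1610's doomsday.
In August the doomsday date is Aug 8.
Aug 19 is 11 days after Aug 8; 11 mod 7 = 4, so Sunday + 4 = Thursday.

Thursday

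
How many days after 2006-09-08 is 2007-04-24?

Sep 8, 2006 → Oct 8, 2006: 30 days (September has 30).
Oct 8, 2006 → Nov 8, 2006: 31 days (October has 31).
Nov 8, 2006 → Dec 8, 2006: 30 days (November has 30).
Dec 8, 2006 → Jan 8, 2007: 31 days (December has 31).
Jan 8, 2007 → Feb 8, 2007: 31 days (January has 31).
Feb 8, 2007 → Mar 8, 2007: 28 days (February has 28).
Mar 8, 2007 → Apr 8, 2007: 31 days (March has 31).
Apr 8, 2007 → Apr 24, 2007: 16 days.
Total: 228 days.

228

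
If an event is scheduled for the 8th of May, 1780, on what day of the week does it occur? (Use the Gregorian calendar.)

Doomsday rule: the anchor day for the 1700s is Sunday. For year 80: 80÷12 = 6 r 8, and 8÷4 = 2, so 6+8+2 = 16.
Sunday + 16 ≡ Tuesday — that's 1780's doomsday.
In May the doomsday date is May 9.
May 8 is 1 day before May 9; 1 mod 7 = 1, so Tuesday − 1 = Monday.

Monday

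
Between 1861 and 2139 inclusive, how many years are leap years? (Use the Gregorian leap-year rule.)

67

Multiples of 4 in [1861,2139]: 69.
Of those, multiples of 100: 3 (not leap unless ÷400).
Multiples of 400: 1.
Leap years = 69 − 3 + 1 = 67.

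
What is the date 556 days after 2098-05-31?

+365 (one year) → May 31, 2099 (191 left).
May has 31 days: +1 → Jun 1, 2099 (190 left).
Jun has 30 days: +30 → Jul 1, 2099 (160 left).
Jul has 31 days: +31 → Aug 1, 2099 (129 left).
Aug has 31 days: +31 → Sep 1, 2099 (98 left).
Sep has 30 days: +30 → Oct 1, 2099 (68 left).
Oct has 31 days: +31 → Nov 1, 2099 (37 left).
Nov has 30 days: +30 → Dec 1, 2099 (7 left).
+7 → Dec 8, 2099.

December 8, 2099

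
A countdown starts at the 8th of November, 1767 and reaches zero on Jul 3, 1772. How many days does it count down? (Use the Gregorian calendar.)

Nov 8, 1767 → Nov 8, 1768: 366 days (Feb 29, 1768 is in that span).
Nov 8, 1768 → Nov 8, 1769: 365 days.
Nov 8, 1769 → Nov 8, 1770: 365 days.
Nov 8, 1770 → Nov 8, 1771: 365 days.
Nov 8, 1771 → Dec 8, 1771: 30 days (November has 30).
Dec 8, 1771 → Jan 8, 1772: 31 days (December has 31).
Jan 8, 1772 → Feb 8, 1772: 31 days (January has 31).
Feb 8, 1772 → Mar 8, 1772: 29 days (February has 29).
Mar 8, 1772 → Apr 8, 1772: 31 days (March has 31).
Apr 8, 1772 → May 8, 1772: 30 days (April has 30).
May 8, 1772 → Jun 8, 1772: 31 days (May has 31).
Jun 8, 1772 → Jul 3, 1772: 25 days.
Total: 1699 days.

1699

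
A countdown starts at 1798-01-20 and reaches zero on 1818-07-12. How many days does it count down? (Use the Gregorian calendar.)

Jan 20, 1798 → Jan 20, 1799: 365 days.
Jan 20, 1799 → Jan 20, 1800: 365 days.
Jan 20, 1800 → Jan 20, 1801: 365 days.
Jan 20, 1801 → Jan 20, 1802: 365 days.
Jan 20, 1802 → Jan 20, 1803: 365 days.
Jan 20, 1803 → Jan 20, 1804: 365 days.
Jan 20, 1804 → Jan 20, 1805: 366 days (Feb 29, 1804 is in that span).
Jan 20, 1805 → Jan 20, 1806: 365 days.
Jan 20, 1806 → Jan 20, 1807: 365 days.
Jan 20, 1807 → Jan 20, 1808: 365 days.
Jan 20, 1808 → Jan 20, 1809: 366 days (Feb 29, 1808 is in that span).
Jan 20, 1809 → Jan 20, 1810: 365 days.
Jan 20, 1810 → Jan 20, 1811: 365 days.
Jan 20, 1811 → Jan 20, 1812: 365 days.
Jan 20, 1812 → Jan 20, 1813: 366 days (Feb 29, 1812 is in that span).
Jan 20, 1813 → Jan 20, 1814: 365 days.
Jan 20, 1814 → Jan 20, 1815: 365 days.
Jan 20, 1815 → Jan 20, 1816: 365 days.
Jan 20, 1816 → Jan 20, 1817: 366 days (Feb 29, 1816 is in that span).
Jan 20, 1817 → Jan 20, 1818: 365 days.
Jan 20, 1818 → Feb 20, 1818: 31 days (January has 31).
Feb 20, 1818 → Mar 20, 1818: 28 days (February has 28).
Mar 20, 1818 → Apr 20, 1818: 31 days (March has 31).
Apr 20, 1818 → May 20, 1818: 30 days (April has 30).
May 20, 1818 → Jun 20, 1818: 31 days (May has 31).
Jun 20, 1818 → Jul 12, 1818: 22 days.
Total: 7477 days.

7477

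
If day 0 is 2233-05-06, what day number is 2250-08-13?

6308

May 6, 2233 → May 6, 2234: 365 days.
May 6, 2234 → May 6, 2235: 365 days.
May 6, 2235 → May 6, 2236: 366 days (Feb 29, 2236 is in that span).
May 6, 2236 → May 6, 2237: 365 days.
May 6, 2237 → May 6, 2238: 365 days.
May 6, 2238 → May 6, 2239: 365 days.
May 6, 2239 → May 6, 2240: 366 days (Feb 29, 2240 is in that span).
May 6, 2240 → May 6, 2241: 365 days.
May 6, 2241 → May 6, 2242: 365 days.
May 6, 2242 → May 6, 2243: 365 days.
May 6, 2243 → May 6, 2244: 366 days (Feb 29, 2244 is in that span).
May 6, 2244 → May 6, 2245: 365 days.
May 6, 2245 → May 6, 2246: 365 days.
May 6, 2246 → May 6, 2247: 365 days.
May 6, 2247 → May 6, 2248: 366 days (Feb 29, 2248 is in that span).
May 6, 2248 → May 6, 2249: 365 days.
May 6, 2249 → May 6, 2250: 365 days.
May 6, 2250 → Jun 6, 2250: 31 days (May has 31).
Jun 6, 2250 → Jul 6, 2250: 30 days (June has 30).
Jul 6, 2250 → Aug 6, 2250: 31 days (July has 31).
Aug 6, 2250 → Aug 13, 2250: 7 days.
Total: 6308 days.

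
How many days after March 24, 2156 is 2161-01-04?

Mar 24, 2156 → Mar 24, 2157: 365 days.
Mar 24, 2157 → Mar 24, 2158: 365 days.
Mar 24, 2158 → Mar 24, 2159: 365 days.
Mar 24, 2159 → Mar 24, 2160: 366 days (Feb 29, 2160 is in that span).
Mar 24, 2160 → Apr 24, 2160: 31 days (March has 31).
Apr 24, 2160 → May 24, 2160: 30 days (April has 30).
May 24, 2160 → Jun 24, 2160: 31 days (May has 31).
Jun 24, 2160 → Jul 24, 2160: 30 days (June has 30).
Jul 24, 2160 → Aug 24, 2160: 31 days (July has 31).
Aug 24, 2160 → Sep 24, 2160: 31 days (August has 31).
Sep 24, 2160 → Oct 24, 2160: 30 days (September has 30).
Oct 24, 2160 → Nov 24, 2160: 31 days (October has 31).
Nov 24, 2160 → Dec 24, 2160: 30 days (November has 30).
Dec 24, 2160 → Jan 4, 2161: 11 days.
Total: 1747 days.

1747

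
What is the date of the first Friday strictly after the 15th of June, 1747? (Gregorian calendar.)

Jun 15, 1747 is a Thursday.
From Thursday to the next Friday is 1 day.
Jun 15, 1747 + 1 = Jun 16, 1747.

June 16, 1747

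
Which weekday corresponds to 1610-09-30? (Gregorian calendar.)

Thursday

Doomsday rule: the anchor day for the 1600s is Tuesday. For year 10: 10÷12 = 0 r 10, and 10÷4 = 2, so 0+10+2 = 12.
Tuesday + 12 ≡ Sunday — that's 1610's doomsday.
In September the doomsday date is Sep 5.
Sep 30 is 25 days after Sep 5; 25 mod 7 = 4, so Sunday + 4 = Thursday.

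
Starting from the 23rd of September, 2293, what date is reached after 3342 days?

+365 (one year) → Sep 23, 2294 (2977 left).
+365 (one year) → Sep 23, 2295 (2612 left).
+366 (one year; includes Feb 29, 2296) → Sep 23, 2296 (2246 left).
+365 (one year) → Sep 23, 2297 (1881 left).
+365 (one year) → Sep 23, 2298 (1516 left).
+365 (one year) → Sep 23, 2299 (1151 left).
+365 (one year) → Sep 23, 2300 (786 left).
+365 (one year) → Sep 23, 2301 (421 left).
+365 (one year) → Sep 23, 2302 (56 left).
Sep has 30 days: +8 → Oct 1, 2302 (48 left).
Oct has 31 days: +31 → Nov 1, 2302 (17 left).
+17 → Nov 18, 2302.

November 18, 2302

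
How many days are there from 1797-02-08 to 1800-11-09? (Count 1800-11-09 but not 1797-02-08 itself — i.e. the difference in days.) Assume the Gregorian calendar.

Feb 8, 1797 → Feb 8, 1798: 365 days.
Feb 8, 1798 → Feb 8, 1799: 365 days.
Feb 8, 1799 → Feb 8, 1800: 365 days.
Feb 8, 1800 → Mar 8, 1800: 28 days (February has 28).
Mar 8, 1800 → Apr 8, 1800: 31 days (March has 31).
Apr 8, 1800 → May 8, 1800: 30 days (April has 30).
May 8, 1800 → Jun 8, 1800: 31 days (May has 31).
Jun 8, 1800 → Jul 8, 1800: 30 days (June has 30).
Jul 8, 1800 → Aug 8, 1800: 31 days (July has 31).
Aug 8, 1800 → Sep 8, 1800: 31 days (August has 31).
Sep 8, 1800 → Oct 8, 1800: 30 days (September has 30).
Oct 8, 1800 → Nov 8, 1800: 31 days (October has 31).
Nov 8, 1800 → Nov 9, 1800: 1 days.
Total: 1369 days.

1369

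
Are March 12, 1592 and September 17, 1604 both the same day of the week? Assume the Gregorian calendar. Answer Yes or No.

From Mar 12, 1592 to Sep 17, 1604 is 4572 days.
4572 mod 7 = 1, so they are different weekdays.
(Mar 12, 1592 is a Thursday; Sep 17, 1604 is a Friday.)

No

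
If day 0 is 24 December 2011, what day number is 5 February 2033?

7714

Dec 24, 2011 → Dec 24, 2012: 366 days (Feb 29, 2012 is in that span).
Dec 24, 2012 → Dec 24, 2013: 365 days.
Dec 24, 2013 → Dec 24, 2014: 365 days.
Dec 24, 2014 → Dec 24, 2015: 365 days.
Dec 24, 2015 → Dec 24, 2016: 366 days (Feb 29, 2016 is in that span).
Dec 24, 2016 → Dec 24, 2017: 365 days.
Dec 24, 2017 → Dec 24, 2018: 365 days.
Dec 24, 2018 → Dec 24, 2019: 365 days.
Dec 24, 2019 → Dec 24, 2020: 366 days (Feb 29, 2020 is in that span).
Dec 24, 2020 → Dec 24, 2021: 365 days.
Dec 24, 2021 → Dec 24, 2022: 365 days.
Dec 24, 2022 → Dec 24, 2023: 365 days.
Dec 24, 2023 → Dec 24, 2024: 366 days (Feb 29, 2024 is in that span).
Dec 24, 2024 → Dec 24, 2025: 365 days.
Dec 24, 2025 → Dec 24, 2026: 365 days.
Dec 24, 2026 → Dec 24, 2027: 365 days.
Dec 24, 2027 → Dec 24, 2028: 366 days (Feb 29, 2028 is in that span).
Dec 24, 2028 → Dec 24, 2029: 365 days.
Dec 24, 2029 → Dec 24, 2030: 365 days.
Dec 24, 2030 → Dec 24, 2031: 365 days.
Dec 24, 2031 → Dec 24, 2032: 366 days (Feb 29, 2032 is in that span).
Dec 24, 2032 → Jan 24, 2033: 31 days (December has 31).
Jan 24, 2033 → Feb 5, 2033: 12 days.
Total: 7714 days.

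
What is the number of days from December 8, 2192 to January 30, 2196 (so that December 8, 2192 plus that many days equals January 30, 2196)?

1148

Dec 8, 2192 → Dec 8, 2193: 365 days.
Dec 8, 2193 → Dec 8, 2194: 365 days.
Dec 8, 2194 → Dec 8, 2195: 365 days.
Dec 8, 2195 → Jan 8, 2196: 31 days (December has 31).
Jan 8, 2196 → Jan 30, 2196: 22 days.
Total: 1148 days.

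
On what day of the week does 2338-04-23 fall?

Doomsday rule: the anchor day for the 2300s is Wednesday. For year 38: 38÷12 = 3 r 2, and 2÷4 = 0, so 3+2+0 = 5.
Wednesday + 5 ≡ Monday — that's 2338's doomsday.
In April the doomsday date is Apr 4.
Apr 23 is 19 days after Apr 4; 19 mod 7 = 5, so Monday + 5 = Saturday.

Saturday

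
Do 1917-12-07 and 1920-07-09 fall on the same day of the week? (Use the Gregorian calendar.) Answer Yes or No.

From Dec 7, 1917 to Jul 9, 1920 is 945 days.
945 mod 7 = 0, so they are the same weekday.
(Dec 7, 1917 is a Friday; Jul 9, 1920 is a Friday.)

Yes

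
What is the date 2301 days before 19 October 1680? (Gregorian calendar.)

July 2, 1674

−366 (one year; includes Feb 29, 1680) → Oct 19, 1679 (1935 left).
−365 (one year) → Oct 19, 1678 (1570 left).
−365 (one year) → Oct 19, 1677 (1205 left).
−365 (one year) → Oct 19, 1676 (840 left).
−366 (one year; includes Feb 29, 1676) → Oct 19, 1675 (474 left).
−365 (one year) → Oct 19, 1674 (109 left).
−19 → Sep 30, 1674 (end of Sep, 30 days; 90 left).
−30 → Aug 31, 1674 (end of Aug, 31 days; 60 left).
−31 → Jul 31, 1674 (end of Jul, 31 days; 29 left).
−29 → Jul 2, 1674.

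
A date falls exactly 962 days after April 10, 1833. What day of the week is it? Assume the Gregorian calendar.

Saturday

First find the weekday of Apr 10, 1833. Doomsday rule: the anchor day for the 1800s is Friday. For year 33: 33÷12 = 2 r 9, and 9÷4 = 2, so 2+9+2 = 13.
Friday + 13 ≡ Thursday — that's 1833's doomsday.
In April the doomsday date is Apr 4.
Apr 10 is 6 days after Apr 4; 6 mod 7 = 6, so Thursday + 6 = Wednesday.
962 mod 7 = 3, so 962 days after a Wednesday is Wednesday + 3 = Saturday.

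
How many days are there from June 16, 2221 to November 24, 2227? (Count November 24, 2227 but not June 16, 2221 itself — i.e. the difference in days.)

2352

Jun 16, 2221 → Jun 16, 2222: 365 days.
Jun 16, 2222 → Jun 16, 2223: 365 days.
Jun 16, 2223 → Jun 16, 2224: 366 days (Feb 29, 2224 is in that span).
Jun 16, 2224 → Jun 16, 2225: 365 days.
Jun 16, 2225 → Jun 16, 2226: 365 days.
Jun 16, 2226 → Jun 16, 2227: 365 days.
Jun 16, 2227 → Jul 16, 2227: 30 days (June has 30).
Jul 16, 2227 → Aug 16, 2227: 31 days (July has 31).
Aug 16, 2227 → Sep 16, 2227: 31 days (August has 31).
Sep 16, 2227 → Oct 16, 2227: 30 days (September has 30).
Oct 16, 2227 → Nov 16, 2227: 31 days (October has 31).
Nov 16, 2227 → Nov 24, 2227: 8 days.
Total: 2352 days.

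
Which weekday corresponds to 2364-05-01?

Friday

Doomsday rule: the anchor day for the 2300s is Wednesday. For year 64: 64÷12 = 5 r 4, and 4÷4 = 1, so 5+4+1 = 10.
Wednesday + 10 ≡ Saturday — that's 2364's doomsday.
In May the doomsday date is May 9.
May 1 is 8 days before May 9; 8 mod 7 = 1, so Saturday − 1 = Friday.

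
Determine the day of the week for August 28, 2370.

Doomsday rule: the anchor day for the 2300s is Wednesday. For year 70: 70÷12 = 5 r 10, and 10÷4 = 2, so 5+10+2 = 17.
Wednesday + 17 ≡ Saturday — that's 2370's doomsday.
In August the doomsday date is Aug 8.
Aug 28 is 20 days after Aug 8; 20 mod 7 = 6, so Saturday + 6 = Friday.

Friday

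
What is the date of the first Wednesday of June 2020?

June 1, 2020 is a Monday.
The first Wednesday is therefore June 3 (2 days later).

June 3, 2020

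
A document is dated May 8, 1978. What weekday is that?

Doomsday rule: the anchor day for the 1900s is Wednesday. For year 78: 78÷12 = 6 r 6, and 6÷4 = 1, so 6+6+1 = 13.
Wednesday + 13 ≡ Tuesday — that's 1978's doomsday.
In May the doomsday date is May 9.
May 8 is 1 day before May 9; 1 mod 7 = 1, so Tuesday − 1 = Monday.

Monday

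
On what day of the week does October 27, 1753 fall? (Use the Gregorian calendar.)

Doomsday rule: the anchor day for the 1700s is Sunday. For year 53: 53÷12 = 4 r 5, and 5÷4 = 1, so 4+5+1 = 10.
Sunday + 10 ≡ Wednesday — that's 1753's doomsday.
In October the doomsday date is Oct 10.
Oct 27 is 17 days after Oct 10; 17 mod 7 = 3, so Wednesday + 3 = Saturday.

Saturday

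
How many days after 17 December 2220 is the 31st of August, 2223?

987

Dec 17, 2220 → Dec 17, 2221: 365 days.
Dec 17, 2221 → Dec 17, 2222: 365 days.
Dec 17, 2222 → Jan 17, 2223: 31 days (December has 31).
Jan 17, 2223 → Feb 17, 2223: 31 days (January has 31).
Feb 17, 2223 → Mar 17, 2223: 28 days (February has 28).
Mar 17, 2223 → Apr 17, 2223: 31 days (March has 31).
Apr 17, 2223 → May 17, 2223: 30 days (April has 30).
May 17, 2223 → Jun 17, 2223: 31 days (May has 31).
Jun 17, 2223 → Jul 17, 2223: 30 days (June has 30).
Jul 17, 2223 → Aug 17, 2223: 31 days (July has 31).
Aug 17, 2223 → Aug 31, 2223: 14 days.
Total: 987 days.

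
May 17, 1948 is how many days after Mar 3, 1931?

6285

Mar 3, 1931 → Mar 3, 1932: 366 days (Feb 29, 1932 is in that span).
Mar 3, 1932 → Mar 3, 1933: 365 days.
Mar 3, 1933 → Mar 3, 1934: 365 days.
Mar 3, 1934 → Mar 3, 1935: 365 days.
Mar 3, 1935 → Mar 3, 1936: 366 days (Feb 29, 1936 is in that span).
Mar 3, 1936 → Mar 3, 1937: 365 days.
Mar 3, 1937 → Mar 3, 1938: 365 days.
Mar 3, 1938 → Mar 3, 1939: 365 days.
Mar 3, 1939 → Mar 3, 1940: 366 days (Feb 29, 1940 is in that span).
Mar 3, 1940 → Mar 3, 1941: 365 days.
Mar 3, 1941 → Mar 3, 1942: 365 days.
Mar 3, 1942 → Mar 3, 1943: 365 days.
Mar 3, 1943 → Mar 3, 1944: 366 days (Feb 29, 1944 is in that span).
Mar 3, 1944 → Mar 3, 1945: 365 days.
Mar 3, 1945 → Mar 3, 1946: 365 days.
Mar 3, 1946 → Mar 3, 1947: 365 days.
Mar 3, 1947 → Mar 3, 1948: 366 days (Feb 29, 1948 is in that span).
Mar 3, 1948 → Apr 3, 1948: 31 days (March has 31).
Apr 3, 1948 → May 3, 1948: 30 days (April has 30).
May 3, 1948 → May 17, 1948: 14 days.
Total: 6285 days.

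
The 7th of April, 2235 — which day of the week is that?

Doomsday rule: the anchor day for the 2200s is Friday. For year 35: 35÷12 = 2 r 11, and 11÷4 = 2, so 2+11+2 = 15.
Friday + 15 ≡ Saturday — that's 2235's doomsday.
In April the doomsday date is Apr 4.
Apr 7 is 3 days after Apr 4; 3 mod 7 = 3, so Saturday + 3 = Tuesday.

Tuesday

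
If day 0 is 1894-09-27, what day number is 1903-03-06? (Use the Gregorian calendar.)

Sep 27, 1894 → Sep 27, 1895: 365 days.
Sep 27, 1895 → Sep 27, 1896: 366 days (Feb 29, 1896 is in that span).
Sep 27, 1896 → Sep 27, 1897: 365 days.
Sep 27, 1897 → Sep 27, 1898: 365 days.
Sep 27, 1898 → Sep 27, 1899: 365 days.
Sep 27, 1899 → Sep 27, 1900: 365 days.
Sep 27, 1900 → Sep 27, 1901: 365 days.
Sep 27, 1901 → Sep 27, 1902: 365 days.
Sep 27, 1902 → Oct 27, 1902: 30 days (September has 30).
Oct 27, 1902 → Nov 27, 1902: 31 days (October has 31).
Nov 27, 1902 → Dec 27, 1902: 30 days (November has 30).
Dec 27, 1902 → Jan 27, 1903: 31 days (December has 31).
Jan 27, 1903 → Feb 27, 1903: 31 days (January has 31).
Feb 27, 1903 → Mar 6, 1903: 7 days.
Total: 3081 days.

3081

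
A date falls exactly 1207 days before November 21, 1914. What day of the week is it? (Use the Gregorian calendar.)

Wednesday

First find the weekday of Nov 21, 1914. Doomsday rule: the anchor day for the 1900s is Wednesday. For year 14: 14÷12 = 1 r 2, and 2÷4 = 0, so 1+2+0 = 3.
Wednesday + 3 ≡ Saturday — that's 1914's doomsday.
In November the doomsday date is Nov 7.
Nov 21 is 14 days after Nov 7; 14 mod 7 = 0, so Saturday + 0 = Saturday.
1207 mod 7 = 3, so 1207 days before a Saturday is Saturday − 3 = Wednesday.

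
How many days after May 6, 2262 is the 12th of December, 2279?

6429

May 6, 2262 → May 6, 2263: 365 days.
May 6, 2263 → May 6, 2264: 366 days (Feb 29, 2264 is in that span).
May 6, 2264 → May 6, 2265: 365 days.
May 6, 2265 → May 6, 2266: 365 days.
May 6, 2266 → May 6, 2267: 365 days.
May 6, 2267 → May 6, 2268: 366 days (Feb 29, 2268 is in that span).
May 6, 2268 → May 6, 2269: 365 days.
May 6, 2269 → May 6, 2270: 365 days.
May 6, 2270 → May 6, 2271: 365 days.
May 6, 2271 → May 6, 2272: 366 days (Feb 29, 2272 is in that span).
May 6, 2272 → May 6, 2273: 365 days.
May 6, 2273 → May 6, 2274: 365 days.
May 6, 2274 → May 6, 2275: 365 days.
May 6, 2275 → May 6, 2276: 366 days (Feb 29, 2276 is in that span).
May 6, 2276 → May 6, 2277: 365 days.
May 6, 2277 → May 6, 2278: 365 days.
May 6, 2278 → May 6, 2279: 365 days.
May 6, 2279 → Jun 6, 2279: 31 days (May has 31).
Jun 6, 2279 → Jul 6, 2279: 30 days (June has 30).
Jul 6, 2279 → Aug 6, 2279: 31 days (July has 31).
Aug 6, 2279 → Sep 6, 2279: 31 days (August has 31).
Sep 6, 2279 → Oct 6, 2279: 30 days (September has 30).
Oct 6, 2279 → Nov 6, 2279: 31 days (October has 31).
Nov 6, 2279 → Dec 6, 2279: 30 days (November has 30).
Dec 6, 2279 → Dec 12, 2279: 6 days.
Total: 6429 days.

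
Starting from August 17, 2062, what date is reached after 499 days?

+365 (one year) → Aug 17, 2063 (134 left).
Aug has 31 days: +15 → Sep 1, 2063 (119 left).
Sep has 30 days: +30 → Oct 1, 2063 (89 left).
Oct has 31 days: +31 → Nov 1, 2063 (58 left).
Nov has 30 days: +30 → Dec 1, 2063 (28 left).
+28 → Dec 29, 2063.

December 29, 2063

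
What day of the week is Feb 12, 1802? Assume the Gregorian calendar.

Friday

Doomsday rule: the anchor day for the 1800s is Friday. For year 02: 2÷12 = 0 r 2, and 2÷4 = 0, so 0+2+0 = 2.
Friday + 2 ≡ Sunday — that's 1802's doomsday.
In February the doomsday date is Feb 28 (1802 is not a leap year).
Feb 12 is 16 days before Feb 28; 16 mod 7 = 2, so Sunday − 2 = Friday.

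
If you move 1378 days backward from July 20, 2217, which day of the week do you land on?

Monday

Jul 20, 2217 is a Sunday.
1378 mod 7 = 6, so 1378 days before a Sunday is Sunday − 6 = Monday.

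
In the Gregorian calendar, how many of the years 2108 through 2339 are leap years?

56

Multiples of 4 in [2108,2339]: 58.
Of those, multiples of 100: 2 (not leap unless ÷400).
Multiples of 400: 0.
Leap years = 58 − 2 + 0 = 56.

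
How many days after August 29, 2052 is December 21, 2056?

1575

Aug 29, 2052 → Aug 29, 2053: 365 days.
Aug 29, 2053 → Aug 29, 2054: 365 days.
Aug 29, 2054 → Aug 29, 2055: 365 days.
Aug 29, 2055 → Aug 29, 2056: 366 days (Feb 29, 2056 is in that span).
Aug 29, 2056 → Sep 29, 2056: 31 days (August has 31).
Sep 29, 2056 → Oct 29, 2056: 30 days (September has 30).
Oct 29, 2056 → Nov 29, 2056: 31 days (October has 31).
Nov 29, 2056 → Dec 21, 2056: 22 days.
Total: 1575 days.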